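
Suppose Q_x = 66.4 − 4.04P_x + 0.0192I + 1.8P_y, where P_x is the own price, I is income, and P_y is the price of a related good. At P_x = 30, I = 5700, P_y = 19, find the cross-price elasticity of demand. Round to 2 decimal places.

0.38

At the given point, Q_x = 66.4 − 4.04(30) + 0.0192(5700) + 1.8(19) = 66.4 − 121.2 + 109.44 + 34.2 = 88.84.
∂Q_x/∂P_y = +1.8, so E_xy = 1.8·(19/88.84) ≈ 0.38.
E_xy > 0: the goods are substitutes.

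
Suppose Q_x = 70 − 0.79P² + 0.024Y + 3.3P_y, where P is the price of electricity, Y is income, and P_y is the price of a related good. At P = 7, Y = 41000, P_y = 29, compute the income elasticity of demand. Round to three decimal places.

At the given point, Q_x = 70 − 0.79(7)² + 0.024(41000) + 3.3(29) = 70 − 38.71 + 984 + 95.7 = 1110.99.
∂Q_x/∂Y = +0.024, so E_I = 0.024·(41000/1110.99) ≈ 0.886.
E_I ∈ (0,1): normal good (necessity).

0.886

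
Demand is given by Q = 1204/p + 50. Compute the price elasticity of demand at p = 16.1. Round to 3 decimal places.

At p = 16.1, Q = 124.7826.
dQ/dp = −1204/p² = −4.6449.
Point elasticity E = (dQ/dp)·(p/Q) = -4.6449 × 16.1/124.7826 ≈ -0.599.
|E| < 1, so demand is inelastic at this price.

-0.599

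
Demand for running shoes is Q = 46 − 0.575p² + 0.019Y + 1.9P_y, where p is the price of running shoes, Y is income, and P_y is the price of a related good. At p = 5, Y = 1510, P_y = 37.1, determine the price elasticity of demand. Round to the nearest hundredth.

Q = 46 − 0.575(5)² + 0.019(1510) + 1.9(37.1) = 46 − 14.375 + 28.69 + 70.49 = 130.805.
∂Q/∂p = −2·0.575·p = -5.75, so E_p = -5.75·(5/130.805) ≈ -0.22.
|E_p| < 1: demand is inelastic.

-0.22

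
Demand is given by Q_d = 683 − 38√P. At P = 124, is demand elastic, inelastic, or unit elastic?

inelastic

At P = 124, Q_d = 259.8499.
dQ_d/dP = −38/(2√P) = −38/(2·11.1355).
Point elasticity E = (dQ_d/dP)·(P/Q_d) = -1.7063 × 124/259.8499 ≈ -0.814.
|E| ≈ 0.814 < 1, so demand is inelastic.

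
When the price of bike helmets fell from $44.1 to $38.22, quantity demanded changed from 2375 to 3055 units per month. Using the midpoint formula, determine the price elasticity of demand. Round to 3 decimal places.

%ΔQ = (3055 − 2375)/[(2375 + 3055)/2] = 680/2715 ≈ 0.2505.
%Δp = (38.22 − 44.1)/[(44.1 + 38.22)/2] = -5.88/41.16 ≈ -0.1429.
Arc elasticity E = %ΔQ/%Δp ≈ 0.2505/-0.1429 ≈ -1.753.
|E| > 1: demand is elastic over this range.

-1.753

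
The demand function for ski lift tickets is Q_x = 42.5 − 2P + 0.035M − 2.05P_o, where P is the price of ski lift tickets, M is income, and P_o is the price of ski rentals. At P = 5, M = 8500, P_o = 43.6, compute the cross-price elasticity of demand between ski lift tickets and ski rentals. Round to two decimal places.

Evaluating quantity at (P, M, P_o) gives Q_x = 42.5 − 2(5) + 0.035(8500) − 2.05(43.6) = 42.5 − 10 + 297.5 − 89.38 = 240.62.
∂Q_x/∂P_o = −2.05, so E_xy = -2.05·(43.6/240.62) ≈ -0.37.
E_xy < 0: the goods are complements.

-0.37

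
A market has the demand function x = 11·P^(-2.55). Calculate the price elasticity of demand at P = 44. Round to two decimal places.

-2.55

For a Cobb–Douglas (constant-elasticity) form x = A·P^α·…, the elasticity with respect to P equals the exponent α at every point.
Here the exponent on P is -2.55, so the price elasticity of demand is -2.55.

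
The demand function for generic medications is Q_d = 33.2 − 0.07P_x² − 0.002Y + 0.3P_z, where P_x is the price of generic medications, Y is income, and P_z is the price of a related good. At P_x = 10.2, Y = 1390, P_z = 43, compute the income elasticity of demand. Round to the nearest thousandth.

Substituting, Q_d = 33.2 − 0.07(10.2)² − 0.002(1390) + 0.3(43) = 33.2 − 7.2828 − 2.78 + 12.9 = 36.0372.
∂Q_d/∂Y = −0.002, so E_I = -0.002·(1390/36.0372) ≈ -0.077.
E_I < 0: inferior good.

-0.077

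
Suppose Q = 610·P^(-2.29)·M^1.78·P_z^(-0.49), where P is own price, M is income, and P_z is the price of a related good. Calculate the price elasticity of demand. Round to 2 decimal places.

-2.29

For a Cobb–Douglas (constant-elasticity) form Q = A·P^α·…, the elasticity with respect to P equals the exponent α at every point.
Here the exponent on P is -2.29, so the price elasticity of demand is -2.29.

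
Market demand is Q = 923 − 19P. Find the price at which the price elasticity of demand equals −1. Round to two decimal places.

For linear demand Q = a − bP, E = −bP/(a − bP). |E| = 1 ⇒ bP = a − bP ⇒ P = a/(2b).
P = 923/(2·19) ≈ 24.29.

24.29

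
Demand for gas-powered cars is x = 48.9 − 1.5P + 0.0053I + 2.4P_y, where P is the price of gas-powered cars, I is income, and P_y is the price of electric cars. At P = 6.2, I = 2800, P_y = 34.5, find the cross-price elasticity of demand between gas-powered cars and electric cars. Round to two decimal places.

0.60

Evaluating quantity at (P, I, P_y) gives x = 48.9 − 1.5(6.2) + 0.0053(2800) + 2.4(34.5) = 48.9 − 9.3 + 14.84 + 82.8 = 137.24.
∂x/∂P_y = +2.4, so E_xy = 2.4·(34.5/137.24) ≈ 0.60.
E_xy > 0: the goods are substitutes.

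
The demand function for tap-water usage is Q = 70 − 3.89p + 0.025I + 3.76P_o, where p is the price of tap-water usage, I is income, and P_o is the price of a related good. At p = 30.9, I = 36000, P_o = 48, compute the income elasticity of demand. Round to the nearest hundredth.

0.87

First evaluate Q: 70 − 3.89(30.9) + 0.025(36000) + 3.76(48) = 70 − 120.201 + 900 + 180.48 = 1030.279.
∂Q/∂I = +0.025, so E_I = 0.025·(36000/1030.279) ≈ 0.87.
E_I ∈ (0,1): normal good (necessity).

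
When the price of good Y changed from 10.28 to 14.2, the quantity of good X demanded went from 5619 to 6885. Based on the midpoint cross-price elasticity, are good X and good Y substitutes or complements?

substitutes

%ΔQ_x = (6885 − 5619)/[(5619+6885)/2] = 1266/6252 ≈ 0.2025.
%ΔP_y = (14.2 − 10.28)/[(10.28+14.2)/2] ≈ 0.3203.
E_xy = 0.2025/0.3203 ≈ 0.632.
E_xy > 0, so the goods are substitutes.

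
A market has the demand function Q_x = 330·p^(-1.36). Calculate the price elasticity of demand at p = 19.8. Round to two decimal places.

-1.36

For a Cobb–Douglas (constant-elasticity) form Q_x = A·p^α·…, the elasticity with respect to p equals the exponent α at every point.
Here the exponent on p is -1.36, so the price elasticity of demand is -1.36.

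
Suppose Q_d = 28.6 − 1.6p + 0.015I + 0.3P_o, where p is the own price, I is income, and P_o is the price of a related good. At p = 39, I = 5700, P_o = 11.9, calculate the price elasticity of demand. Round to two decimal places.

First evaluate Q_d: 28.6 − 1.6(39) + 0.015(5700) + 0.3(11.9) = 28.6 − 62.4 + 85.5 + 3.57 = 55.27.
∂Q_d/∂p = −1.6, so E_p = (−1.6)·(39/55.27) ≈ -1.13.
|E_p| > 1: demand is elastic.

-1.13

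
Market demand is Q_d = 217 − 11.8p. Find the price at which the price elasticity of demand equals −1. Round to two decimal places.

For linear demand Q_d = a − bp, E = −bp/(a − bp). |E| = 1 ⇒ bp = a − bp ⇒ p = a/(2b).
p = 217/(2·11.8) ≈ 9.19.

9.19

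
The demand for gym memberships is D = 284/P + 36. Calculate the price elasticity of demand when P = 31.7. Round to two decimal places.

At P = 31.7, D = 44.959.
dD/dP = −284/P² = −0.2826.
Point elasticity E = (dD/dP)·(P/D) = -0.2826 × 31.7/44.959 ≈ -0.20.
|E| < 1, so demand is inelastic at this price.

-0.20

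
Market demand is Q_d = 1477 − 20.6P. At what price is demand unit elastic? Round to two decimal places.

35.85

For linear demand Q_d = a − bP, E = −bP/(a − bP). |E| = 1 ⇒ bP = a − bP ⇒ P = a/(2b).
P = 1477/(2·20.6) ≈ 35.85.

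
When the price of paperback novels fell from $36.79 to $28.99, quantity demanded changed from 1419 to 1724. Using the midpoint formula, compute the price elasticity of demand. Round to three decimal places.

-0.818

%Δq = (1724 − 1419)/[(1419 + 1724)/2] = 305/1571.5 ≈ 0.1941.
%Δp = (28.99 − 36.79)/[(36.79 + 28.99)/2] = -7.8/32.89 ≈ -0.2372.
Arc elasticity E = %Δq/%Δp ≈ 0.1941/-0.2372 ≈ -0.818.
|E| < 1: demand is inelastic over this range.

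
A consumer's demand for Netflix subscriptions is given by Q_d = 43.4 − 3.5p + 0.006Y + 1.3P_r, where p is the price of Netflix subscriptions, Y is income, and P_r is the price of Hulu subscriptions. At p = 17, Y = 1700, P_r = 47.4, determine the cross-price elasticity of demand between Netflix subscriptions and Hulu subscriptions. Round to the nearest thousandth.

First evaluate Q_d: 43.4 − 3.5(17) + 0.006(1700) + 1.3(47.4) = 43.4 − 59.5 + 10.2 + 61.62 = 55.72.
∂Q_d/∂P_r = +1.3, so E_xy = 1.3·(47.4/55.72) ≈ 1.106.
E_xy > 0: the goods are substitutes.

1.106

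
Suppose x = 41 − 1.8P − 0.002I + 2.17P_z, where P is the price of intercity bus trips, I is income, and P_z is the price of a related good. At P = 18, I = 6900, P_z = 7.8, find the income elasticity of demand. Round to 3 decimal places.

x = 41 − 1.8(18) − 0.002(6900) + 2.17(7.8) = 41 − 32.4 − 13.8 + 16.926 = 11.726.
∂x/∂I = −0.002, so E_I = -0.002·(6900/11.726) ≈ -1.177.
E_I < 0: inferior good.

-1.177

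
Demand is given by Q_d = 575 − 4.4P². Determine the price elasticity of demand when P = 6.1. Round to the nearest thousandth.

-0.796

At P = 6.1, Q_d = 411.276.
dQ_d/dP = −2·4.4·P = −53.68.
Point elasticity E = (dQ_d/dP)·(P/Q_d) = -53.68 × 6.1/411.276 ≈ -0.796.
|E| < 1, so demand is inelastic at this price.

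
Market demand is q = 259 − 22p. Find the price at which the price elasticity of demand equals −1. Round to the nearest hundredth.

5.89

For linear demand q = a − bp, E = −bp/(a − bp). |E| = 1 ⇒ bp = a − bp ⇒ p = a/(2b).
p = 259/(2·22) ≈ 5.89.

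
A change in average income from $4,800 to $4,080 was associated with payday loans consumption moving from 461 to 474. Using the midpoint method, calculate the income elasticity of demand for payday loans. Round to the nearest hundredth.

%ΔQ = (474 − 461)/[(461+474)/2] = 13/467.5 ≈ 0.0278.
%ΔI = (4,080 − 4,800)/[(4,800+4,080)/2] = -720/4440 ≈ -0.1622.
E_I = %ΔQ/%ΔI ≈ -0.17.
E_I < 0: inferior good.

-0.17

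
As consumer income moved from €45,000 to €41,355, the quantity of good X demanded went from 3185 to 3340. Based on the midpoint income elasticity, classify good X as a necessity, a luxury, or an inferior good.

%ΔQ = (3340 − 3185)/[(3185+3340)/2] = 155/3262.5 ≈ 0.0475.
%ΔM = (41,355 − 45,000)/[(45,000+41,355)/2] = -3645/43177.5 ≈ -0.0844.
E_I = %ΔQ/%ΔM ≈ -0.563.
E_I < 0: inferior good.

inferior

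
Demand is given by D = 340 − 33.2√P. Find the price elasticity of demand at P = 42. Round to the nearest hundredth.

At P = 42, D = 124.8394.
dD/dP = −33.2/(2√P) = −33.2/(2·6.4807).
Point elasticity E = (dD/dP)·(P/D) = -2.5614 × 42/124.8394 ≈ -0.86.
|E| < 1, so demand is inelastic at this price.

-0.86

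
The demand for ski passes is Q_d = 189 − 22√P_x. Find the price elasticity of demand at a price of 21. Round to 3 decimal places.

-0.572

At P_x = 21, Q_d = 88.1833.
dQ_d/dP_x = −22/(2√P_x) = −22/(2·4.5826).
Point elasticity E = (dQ_d/dP_x)·(P_x/Q_d) = -2.4004 × 21/88.1833 ≈ -0.572.
|E| < 1, so demand is inelastic at this price.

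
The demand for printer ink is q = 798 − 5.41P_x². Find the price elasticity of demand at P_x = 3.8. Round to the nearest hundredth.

At P_x = 3.8, q = 719.8796.
dq/dP_x = −2·5.41·P_x = −41.116.
Point elasticity E = (dq/dP_x)·(P_x/q) = -41.116 × 3.8/719.8796 ≈ -0.22.
|E| < 1, so demand is inelastic at this price.

-0.22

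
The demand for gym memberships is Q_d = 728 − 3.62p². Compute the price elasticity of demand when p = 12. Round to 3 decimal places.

-5.043

At p = 12, Q_d = 206.72.
dQ_d/dp = −2·3.62·p = −86.88.
Point elasticity E = (dQ_d/dp)·(p/Q_d) = -86.88 × 12/206.72 ≈ -5.043.
|E| > 1, so demand is elastic at this price.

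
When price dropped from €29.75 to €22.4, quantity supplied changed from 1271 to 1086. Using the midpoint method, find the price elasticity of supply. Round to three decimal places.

0.557

%Δq = (1086 − 1271)/[(1271 + 1086)/2] = -185/1178.5 ≈ -0.1570.
%ΔP = (22.4 − 29.75)/[(29.75 + 22.4)/2] = -7.35/26.075 ≈ -0.2819.
Arc elasticity E = %Δq/%ΔP ≈ -0.1570/-0.2819 ≈ 0.557.
|E| < 1: supply is inelastic over this range.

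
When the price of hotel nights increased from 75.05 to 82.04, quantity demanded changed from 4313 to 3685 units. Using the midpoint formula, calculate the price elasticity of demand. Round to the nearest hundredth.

-1.76

%ΔQ = (3685 − 4313)/[(4313 + 3685)/2] = -628/3999 ≈ -0.1570.
%Δp = (82.04 − 75.05)/[(75.05 + 82.04)/2] = 6.99/78.545 ≈ 0.0890.
Arc elasticity E = %ΔQ/%Δp ≈ -0.1570/0.0890 ≈ -1.76.
|E| > 1: demand is elastic over this range.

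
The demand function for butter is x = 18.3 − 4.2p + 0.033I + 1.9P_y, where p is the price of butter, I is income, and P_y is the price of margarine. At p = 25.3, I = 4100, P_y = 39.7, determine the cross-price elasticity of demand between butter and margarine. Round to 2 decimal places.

0.61

Substituting, x = 18.3 − 4.2(25.3) + 0.033(4100) + 1.9(39.7) = 18.3 − 106.26 + 135.3 + 75.43 = 122.77.
∂x/∂P_y = +1.9, so E_xy = 1.9·(39.7/122.77) ≈ 0.61.
E_xy > 0: the goods are substitutes.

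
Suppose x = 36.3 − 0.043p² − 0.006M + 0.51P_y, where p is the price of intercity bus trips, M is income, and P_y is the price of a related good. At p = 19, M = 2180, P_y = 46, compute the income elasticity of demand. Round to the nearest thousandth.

-0.420

At the given point, x = 36.3 − 0.043(19)² − 0.006(2180) + 0.51(46) = 36.3 − 15.523 − 13.08 + 23.46 = 31.157.
∂x/∂M = −0.006, so E_I = -0.006·(2180/31.157) ≈ -0.420.
E_I < 0: inferior good.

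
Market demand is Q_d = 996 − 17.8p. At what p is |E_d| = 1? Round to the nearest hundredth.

For linear demand Q_d = a − bp, E = −bp/(a − bp). |E| = 1 ⇒ bp = a − bp ⇒ p = a/(2b).
p = 996/(2·17.8) ≈ 27.98.

27.98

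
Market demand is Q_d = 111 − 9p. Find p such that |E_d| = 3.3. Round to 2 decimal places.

Set −bp/(a − bp) = −3.3 ⇒ bp = 3.3(a − bp) ⇒ bp(1+3.3) = 3.3·a.
p = 3.3·111/(9·4.3) ≈ 9.47.

9.47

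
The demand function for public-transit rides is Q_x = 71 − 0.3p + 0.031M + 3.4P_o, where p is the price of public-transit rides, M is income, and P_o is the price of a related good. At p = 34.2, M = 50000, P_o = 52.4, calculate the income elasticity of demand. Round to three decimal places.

0.866

Q_x = 71 − 0.3(34.2) + 0.031(50000) + 3.4(52.4) = 71 − 10.26 + 1550 + 178.16 = 1788.9.
∂Q_x/∂M = +0.031, so E_I = 0.031·(50000/1788.9) ≈ 0.866.
E_I ∈ (0,1): normal good (necessity).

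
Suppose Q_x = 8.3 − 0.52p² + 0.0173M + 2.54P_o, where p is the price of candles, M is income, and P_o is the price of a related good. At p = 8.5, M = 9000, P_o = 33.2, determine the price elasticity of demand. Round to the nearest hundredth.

-0.36

At the given point, Q_x = 8.3 − 0.52(8.5)² + 0.0173(9000) + 2.54(33.2) = 8.3 − 37.57 + 155.7 + 84.328 = 210.758.
∂Q_x/∂p = −2·0.52·p = -8.84, so E_p = -8.84·(8.5/210.758) ≈ -0.36.
|E_p| < 1: demand is inelastic.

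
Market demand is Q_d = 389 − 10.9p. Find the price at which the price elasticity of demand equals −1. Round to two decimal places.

For linear demand Q_d = a − bp, E = −bp/(a − bp). |E| = 1 ⇒ bp = a − bp ⇒ p = a/(2b).
p = 389/(2·10.9) ≈ 17.84.

17.84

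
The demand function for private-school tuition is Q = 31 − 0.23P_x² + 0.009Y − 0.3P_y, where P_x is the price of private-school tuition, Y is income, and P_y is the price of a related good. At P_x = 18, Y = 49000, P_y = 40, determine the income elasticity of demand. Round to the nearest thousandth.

Evaluating quantity at (P_x, Y, P_y) gives Q = 31 − 0.23(18)² + 0.009(49000) − 0.3(40) = 31 − 74.52 + 441 − 12 = 385.48.
∂Q/∂Y = +0.009, so E_I = 0.009·(49000/385.48) ≈ 1.144.
E_I > 1: normal good (luxury).

1.144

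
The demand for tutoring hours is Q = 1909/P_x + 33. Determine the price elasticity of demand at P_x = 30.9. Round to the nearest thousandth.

At P_x = 30.9, Q = 94.7799.
dQ/dP_x = −1909/P_x² = −1.9994.
Point elasticity E = (dQ/dP_x)·(P_x/Q) = -1.9994 × 30.9/94.7799 ≈ -0.652.
|E| < 1, so demand is inelastic at this price.

-0.652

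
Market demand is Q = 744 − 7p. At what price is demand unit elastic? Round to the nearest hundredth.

53.14

For linear demand Q = a − bp, E = −bp/(a − bp). |E| = 1 ⇒ bp = a − bp ⇒ p = a/(2b).
p = 744/(2·7) ≈ 53.14.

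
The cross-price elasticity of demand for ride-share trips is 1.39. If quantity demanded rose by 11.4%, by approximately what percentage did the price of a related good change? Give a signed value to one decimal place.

%ΔQ ≈ E × %ΔP_y ⇒ %ΔP_y = %ΔQ / E = (11.4%)/(1.39) ≈ 8.2%.

8.2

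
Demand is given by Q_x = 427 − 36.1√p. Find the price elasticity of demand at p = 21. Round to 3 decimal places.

-0.316

At p = 21, Q_x = 261.569.
dQ_x/dp = −36.1/(2√p) = −36.1/(2·4.5826).
Point elasticity E = (dQ_x/dp)·(p/Q_x) = -3.9388 × 21/261.569 ≈ -0.316.
|E| < 1, so demand is inelastic at this price.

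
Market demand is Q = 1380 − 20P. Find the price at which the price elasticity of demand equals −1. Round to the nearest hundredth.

34.50

For linear demand Q = a − bP, E = −bP/(a − bP). |E| = 1 ⇒ bP = a − bP ⇒ P = a/(2b).
P = 1380/(2·20) = 34.50.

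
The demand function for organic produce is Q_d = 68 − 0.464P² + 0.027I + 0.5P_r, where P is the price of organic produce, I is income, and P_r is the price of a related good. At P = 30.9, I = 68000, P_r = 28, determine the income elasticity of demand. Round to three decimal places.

1.245

First evaluate Q_d: 68 − 0.464(30.9)² + 0.027(68000) + 0.5(28) = 68 − 443.0318 + 1836 + 14 = 1474.9682.
∂Q_d/∂I = +0.027, so E_I = 0.027·(68000/1474.9682) ≈ 1.245.
E_I > 1: normal good (luxury).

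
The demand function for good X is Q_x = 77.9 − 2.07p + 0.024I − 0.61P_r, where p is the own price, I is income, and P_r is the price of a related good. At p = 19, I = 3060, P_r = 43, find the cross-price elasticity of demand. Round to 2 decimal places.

-0.31

Substituting, Q_x = 77.9 − 2.07(19) + 0.024(3060) − 0.61(43) = 77.9 − 39.33 + 73.44 − 26.23 = 85.78.
∂Q_x/∂P_r = −0.61, so E_xy = -0.61·(43/85.78) ≈ -0.31.
E_xy < 0: the goods are complements.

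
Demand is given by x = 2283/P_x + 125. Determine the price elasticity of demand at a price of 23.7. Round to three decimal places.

At P_x = 23.7, x = 221.3291.
dx/dP_x = −2283/P_x² = −4.0645.
Point elasticity E = (dx/dP_x)·(P_x/x) = -4.0645 × 23.7/221.3291 ≈ -0.435.
|E| < 1, so demand is inelastic at this price.

-0.435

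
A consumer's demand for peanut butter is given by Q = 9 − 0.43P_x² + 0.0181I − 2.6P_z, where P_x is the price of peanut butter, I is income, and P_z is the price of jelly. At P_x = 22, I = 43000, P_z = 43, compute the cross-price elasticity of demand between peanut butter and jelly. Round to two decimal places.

-0.24

Q = 9 − 0.43(22)² + 0.0181(43000) − 2.6(43) = 9 − 208.12 + 778.3 − 111.8 = 467.38.
∂Q/∂P_z = −2.6, so E_xy = -2.6·(43/467.38) ≈ -0.24.
E_xy < 0: the goods are complements.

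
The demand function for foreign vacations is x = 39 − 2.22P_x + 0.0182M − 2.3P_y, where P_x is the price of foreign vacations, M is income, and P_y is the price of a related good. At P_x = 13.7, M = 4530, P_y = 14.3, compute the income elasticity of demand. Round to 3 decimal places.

At the given point, x = 39 − 2.22(13.7) + 0.0182(4530) − 2.3(14.3) = 39 − 30.414 + 82.446 − 32.89 = 58.142.
∂x/∂M = +0.0182, so E_I = 0.0182·(4530/58.142) ≈ 1.418.
E_I > 1: normal good (luxury).

1.418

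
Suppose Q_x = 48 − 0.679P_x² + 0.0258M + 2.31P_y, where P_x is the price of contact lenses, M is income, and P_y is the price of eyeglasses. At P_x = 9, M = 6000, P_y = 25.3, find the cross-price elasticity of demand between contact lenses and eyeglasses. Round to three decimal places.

0.283

Substituting, Q_x = 48 − 0.679(9)² + 0.0258(6000) + 2.31(25.3) = 48 − 54.999 + 154.8 + 58.443 = 206.244.
∂Q_x/∂P_y = +2.31, so E_xy = 2.31·(25.3/206.244) ≈ 0.283.
E_xy > 0: the goods are substitutes.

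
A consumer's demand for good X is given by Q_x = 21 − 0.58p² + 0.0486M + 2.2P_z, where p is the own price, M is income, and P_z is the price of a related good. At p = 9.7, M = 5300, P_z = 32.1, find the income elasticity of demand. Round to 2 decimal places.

Evaluating quantity at (p, M, P_z) gives Q_x = 21 − 0.58(9.7)² + 0.0486(5300) + 2.2(32.1) = 21 − 54.5722 + 257.58 + 70.62 = 294.6278.
∂Q_x/∂M = +0.0486, so E_I = 0.0486·(5300/294.6278) ≈ 0.87.
E_I ∈ (0,1): normal good (necessity).

0.87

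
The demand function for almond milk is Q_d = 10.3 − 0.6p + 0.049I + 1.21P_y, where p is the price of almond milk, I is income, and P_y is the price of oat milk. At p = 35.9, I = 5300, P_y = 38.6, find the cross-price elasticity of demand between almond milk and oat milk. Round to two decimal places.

Evaluating quantity at (p, I, P_y) gives Q_d = 10.3 − 0.6(35.9) + 0.049(5300) + 1.21(38.6) = 10.3 − 21.54 + 259.7 + 46.706 = 295.166.
∂Q_d/∂P_y = +1.21, so E_xy = 1.21·(38.6/295.166) ≈ 0.16.
E_xy > 0: the goods are substitutes.

0.16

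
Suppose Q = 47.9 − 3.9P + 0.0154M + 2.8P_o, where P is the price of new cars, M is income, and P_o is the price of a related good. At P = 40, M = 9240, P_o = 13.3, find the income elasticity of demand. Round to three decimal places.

Q = 47.9 − 3.9(40) + 0.0154(9240) + 2.8(13.3) = 47.9 − 156 + 142.296 + 37.24 = 71.436.
∂Q/∂M = +0.0154, so E_I = 0.0154·(9240/71.436) ≈ 1.992.
E_I > 1: normal good (luxury).

1.992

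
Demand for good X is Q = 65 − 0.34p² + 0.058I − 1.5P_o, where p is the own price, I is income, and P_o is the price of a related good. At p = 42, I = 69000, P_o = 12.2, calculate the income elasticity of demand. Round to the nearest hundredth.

1.16

Substituting, Q = 65 − 0.34(42)² + 0.058(69000) − 1.5(12.2) = 65 − 599.76 + 4002 − 18.3 = 3448.94.
∂Q/∂I = +0.058, so E_I = 0.058·(69000/3448.94) ≈ 1.16.
E_I > 1: normal good (luxury).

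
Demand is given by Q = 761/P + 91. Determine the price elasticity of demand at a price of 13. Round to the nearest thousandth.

-0.391

At P = 13, Q = 149.5385.
dQ/dP = −761/P² = −4.503.
Point elasticity E = (dQ/dP)·(P/Q) = -4.503 × 13/149.5385 ≈ -0.391.
|E| < 1, so demand is inelastic at this price.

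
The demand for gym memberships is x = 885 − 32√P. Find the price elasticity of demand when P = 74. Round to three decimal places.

-0.226

At P = 74, x = 609.7256.
dx/dP = −32/(2√P) = −32/(2·8.6023).
Point elasticity E = (dx/dP)·(P/x) = -1.86 × 74/609.7256 ≈ -0.226.
|E| < 1, so demand is inelastic at this price.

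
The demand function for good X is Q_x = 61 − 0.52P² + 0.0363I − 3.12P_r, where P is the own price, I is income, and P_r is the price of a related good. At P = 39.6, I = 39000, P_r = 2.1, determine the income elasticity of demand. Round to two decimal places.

2.16

Q_x = 61 − 0.52(39.6)² + 0.0363(39000) − 3.12(2.1) = 61 − 815.4432 + 1415.7 − 6.552 = 654.7048.
∂Q_x/∂I = +0.0363, so E_I = 0.0363·(39000/654.7048) ≈ 2.16.
E_I > 1: normal good (luxury).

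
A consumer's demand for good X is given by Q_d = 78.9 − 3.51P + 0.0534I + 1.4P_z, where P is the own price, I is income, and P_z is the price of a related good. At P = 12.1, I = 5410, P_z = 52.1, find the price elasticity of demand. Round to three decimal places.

First evaluate Q_d: 78.9 − 3.51(12.1) + 0.0534(5410) + 1.4(52.1) = 78.9 − 42.471 + 288.894 + 72.94 = 398.263.
∂Q_d/∂P = −3.51, so E_p = (−3.51)·(12.1/398.263) ≈ -0.107.
|E_p| < 1: demand is inelastic.

-0.107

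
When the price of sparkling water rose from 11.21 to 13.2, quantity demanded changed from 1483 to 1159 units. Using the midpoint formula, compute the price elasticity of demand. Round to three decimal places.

%Δq = (1159 − 1483)/[(1483 + 1159)/2] = -324/1321 ≈ -0.2453.
%ΔP = (13.2 − 11.21)/[(11.21 + 13.2)/2] = 1.99/12.205 ≈ 0.1630.
Arc elasticity E = %Δq/%ΔP ≈ -0.2453/0.1630 ≈ -1.504.
|E| > 1: demand is elastic over this range.

-1.504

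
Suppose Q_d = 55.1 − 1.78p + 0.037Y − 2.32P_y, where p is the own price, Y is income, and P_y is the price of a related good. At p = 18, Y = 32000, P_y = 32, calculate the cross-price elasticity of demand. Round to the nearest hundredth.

Substituting, Q_d = 55.1 − 1.78(18) + 0.037(32000) − 2.32(32) = 55.1 − 32.04 + 1184 − 74.24 = 1132.82.
∂Q_d/∂P_y = −2.32, so E_xy = -2.32·(32/1132.82) ≈ -0.07.
E_xy < 0: the goods are complements.

-0.07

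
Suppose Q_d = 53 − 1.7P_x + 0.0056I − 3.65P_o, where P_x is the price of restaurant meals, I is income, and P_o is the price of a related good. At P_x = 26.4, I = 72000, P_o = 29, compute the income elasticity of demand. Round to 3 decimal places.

1.320

Substituting, Q_d = 53 − 1.7(26.4) + 0.0056(72000) − 3.65(29) = 53 − 44.88 + 403.2 − 105.85 = 305.47.
∂Q_d/∂I = +0.0056, so E_I = 0.0056·(72000/305.47) ≈ 1.320.
E_I > 1: normal good (luxury).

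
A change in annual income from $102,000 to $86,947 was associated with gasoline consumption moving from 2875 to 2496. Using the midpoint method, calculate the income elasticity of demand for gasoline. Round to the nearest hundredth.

%ΔQ = (2496 − 2875)/[(2875+2496)/2] = -379/2685.5 ≈ -0.1411.
%ΔI = (86,947 − 102,000)/[(102,000+86,947)/2] = -15053/94473.5 ≈ -0.1593.
E_I = %ΔQ/%ΔI ≈ 0.89.
E_I ∈ (0,1): normal good (necessity).

0.89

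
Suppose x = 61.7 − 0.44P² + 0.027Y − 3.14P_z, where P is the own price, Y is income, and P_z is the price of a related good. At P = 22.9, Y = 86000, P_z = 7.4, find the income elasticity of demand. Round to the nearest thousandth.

1.090

First evaluate x: 61.7 − 0.44(22.9)² + 0.027(86000) − 3.14(7.4) = 61.7 − 230.7404 + 2322 − 23.236 = 2129.7236.
∂x/∂Y = +0.027, so E_I = 0.027·(86000/2129.7236) ≈ 1.090.
E_I > 1: normal good (luxury).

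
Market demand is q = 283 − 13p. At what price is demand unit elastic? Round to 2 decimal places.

10.88

For linear demand q = a − bp, E = −bp/(a − bp). |E| = 1 ⇒ bp = a − bp ⇒ p = a/(2b).
p = 283/(2·13) ≈ 10.88.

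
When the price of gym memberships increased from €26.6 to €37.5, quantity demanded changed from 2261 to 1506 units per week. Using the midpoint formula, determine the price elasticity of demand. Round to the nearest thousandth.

-1.179

%ΔQ = (1506 − 2261)/[(2261 + 1506)/2] = -755/1883.5 ≈ -0.4008.
%ΔP = (37.5 − 26.6)/[(26.6 + 37.5)/2] = 10.9/32.05 ≈ 0.3401.
Arc elasticity E = %ΔQ/%ΔP ≈ -0.4008/0.3401 ≈ -1.179.
|E| > 1: demand is elastic over this range.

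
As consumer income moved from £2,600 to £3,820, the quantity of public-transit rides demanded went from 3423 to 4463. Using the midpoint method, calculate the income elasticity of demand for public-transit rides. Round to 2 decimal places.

%ΔQ = (4463 − 3423)/[(3423+4463)/2] = 1040/3943 ≈ 0.2638.
%ΔY = (3,820 − 2,600)/[(2,600+3,820)/2] = 1220/3210 ≈ 0.3801.
E_I = %ΔQ/%ΔY ≈ 0.69.
E_I ∈ (0,1): normal good (necessity).

0.69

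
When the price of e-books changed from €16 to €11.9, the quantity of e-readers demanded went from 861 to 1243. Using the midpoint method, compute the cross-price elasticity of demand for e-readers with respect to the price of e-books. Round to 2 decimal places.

-1.24

%ΔQ_x = (1243 − 861)/[(861+1243)/2] = 382/1052 ≈ 0.3631.
%ΔP_y = (11.9 − 16)/[(16+11.9)/2] ≈ -0.2939.
E_xy = 0.3631/-0.2939 ≈ -1.24.
E_xy < 0, so e-readers and e-books are complements.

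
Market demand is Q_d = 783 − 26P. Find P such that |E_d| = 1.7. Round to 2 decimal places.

Set −bP/(a − bP) = −1.7 ⇒ bP = 1.7(a − bP) ⇒ bP(1+1.7) = 1.7·a.
P = 1.7·783/(26·2.7) ≈ 18.96.

18.96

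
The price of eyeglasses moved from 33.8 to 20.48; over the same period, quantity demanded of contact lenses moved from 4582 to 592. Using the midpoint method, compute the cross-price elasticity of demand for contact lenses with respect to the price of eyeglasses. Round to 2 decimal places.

3.14

%ΔQ_x = (592 − 4582)/[(4582+592)/2] = -3990/2587 ≈ -1.5423.
%ΔP_y = (20.48 − 33.8)/[(33.8+20.48)/2] ≈ -0.4908.
E_xy = -1.5423/-0.4908 ≈ 3.14.
E_xy > 0, so contact lenses and eyeglasses are substitutes.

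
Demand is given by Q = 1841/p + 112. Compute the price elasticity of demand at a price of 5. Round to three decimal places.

At p = 5, Q = 480.2.
dQ/dp = −1841/p² = −73.64.
Point elasticity E = (dQ/dp)·(p/Q) = -73.64 × 5/480.2 ≈ -0.767.
|E| < 1, so demand is inelastic at this price.

-0.767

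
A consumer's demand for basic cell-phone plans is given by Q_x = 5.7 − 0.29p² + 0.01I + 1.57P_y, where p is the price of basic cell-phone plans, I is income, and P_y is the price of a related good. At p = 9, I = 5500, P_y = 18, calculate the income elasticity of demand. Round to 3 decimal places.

Evaluating quantity at (p, I, P_y) gives Q_x = 5.7 − 0.29(9)² + 0.01(5500) + 1.57(18) = 5.7 − 23.49 + 55 + 28.26 = 65.47.
∂Q_x/∂I = +0.01, so E_I = 0.01·(5500/65.47) ≈ 0.840.
E_I ∈ (0,1): normal good (necessity).

0.840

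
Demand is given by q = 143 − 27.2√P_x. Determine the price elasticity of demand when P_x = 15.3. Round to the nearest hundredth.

At P_x = 15.3, q = 36.6066.
dq/dP_x = −27.2/(2√P_x) = −27.2/(2·3.9115).
Point elasticity E = (dq/dP_x)·(P_x/q) = -3.4769 × 15.3/36.6066 ≈ -1.45.
|E| > 1, so demand is elastic at this price.

-1.45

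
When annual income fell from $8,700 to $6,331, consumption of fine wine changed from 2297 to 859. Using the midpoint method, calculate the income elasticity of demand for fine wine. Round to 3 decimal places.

%ΔQ = (859 − 2297)/[(2297+859)/2] = -1438/1578 ≈ -0.9113.
%ΔM = (6,331 − 8,700)/[(8,700+6,331)/2] = -2369/7515.5 ≈ -0.3152.
E_I = %ΔQ/%ΔM ≈ 2.891.
E_I > 1: normal good (luxury).

2.891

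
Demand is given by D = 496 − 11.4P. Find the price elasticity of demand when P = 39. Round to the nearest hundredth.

At P = 39, D = 51.4.
dD/dP = −11.4.
Point elasticity E = (dD/dP)·(P/D) = -11.4 × 39/51.4 ≈ -8.65.
|E| > 1, so demand is elastic at this price.

-8.65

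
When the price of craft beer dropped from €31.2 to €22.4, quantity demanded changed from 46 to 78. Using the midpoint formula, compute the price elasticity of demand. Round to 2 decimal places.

-1.57

%Δq = (78 − 46)/[(46 + 78)/2] = 32/62 ≈ 0.5161.
%ΔP = (22.4 − 31.2)/[(31.2 + 22.4)/2] = -8.8/26.8 ≈ -0.3284.
Arc elasticity E = %Δq/%ΔP ≈ 0.5161/-0.3284 ≈ -1.57.
|E| > 1: demand is elastic over this range.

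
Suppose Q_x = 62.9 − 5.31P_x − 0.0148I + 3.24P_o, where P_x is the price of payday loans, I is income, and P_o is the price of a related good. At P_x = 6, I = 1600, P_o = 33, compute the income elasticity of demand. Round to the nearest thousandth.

-0.207

At the given point, Q_x = 62.9 − 5.31(6) − 0.0148(1600) + 3.24(33) = 62.9 − 31.86 − 23.68 + 106.92 = 114.28.
∂Q_x/∂I = −0.0148, so E_I = -0.0148·(1600/114.28) ≈ -0.207.
E_I < 0: inferior good.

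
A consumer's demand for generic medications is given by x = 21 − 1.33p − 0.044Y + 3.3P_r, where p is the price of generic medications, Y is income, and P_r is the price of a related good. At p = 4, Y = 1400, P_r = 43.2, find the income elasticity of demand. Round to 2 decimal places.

Evaluating quantity at (p, Y, P_r) gives x = 21 − 1.33(4) − 0.044(1400) + 3.3(43.2) = 21 − 5.32 − 61.6 + 142.56 = 96.64.
∂x/∂Y = −0.044, so E_I = -0.044·(1400/96.64) ≈ -0.64.
E_I < 0: inferior good.

-0.64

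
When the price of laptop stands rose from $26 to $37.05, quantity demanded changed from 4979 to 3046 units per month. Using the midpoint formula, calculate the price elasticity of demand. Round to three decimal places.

-1.374

%Δq = (3046 − 4979)/[(4979 + 3046)/2] = -1933/4012.5 ≈ -0.4817.
%Δp = (37.05 − 26)/[(26 + 37.05)/2] = 11.05/31.525 ≈ 0.3505.
Arc elasticity E = %Δq/%Δp ≈ -0.4817/0.3505 ≈ -1.374.
|E| > 1: demand is elastic over this range.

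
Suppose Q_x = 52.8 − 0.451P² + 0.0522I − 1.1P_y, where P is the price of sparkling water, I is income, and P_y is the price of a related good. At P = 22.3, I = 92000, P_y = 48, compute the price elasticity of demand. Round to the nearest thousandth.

First evaluate Q_x: 52.8 − 0.451(22.3)² + 0.0522(92000) − 1.1(48) = 52.8 − 224.2778 + 4802.4 − 52.8 = 4578.1222.
∂Q_x/∂P = −2·0.451·P = -20.1146, so E_p = -20.1146·(22.3/4578.1222) ≈ -0.098.
|E_p| < 1: demand is inelastic.

-0.098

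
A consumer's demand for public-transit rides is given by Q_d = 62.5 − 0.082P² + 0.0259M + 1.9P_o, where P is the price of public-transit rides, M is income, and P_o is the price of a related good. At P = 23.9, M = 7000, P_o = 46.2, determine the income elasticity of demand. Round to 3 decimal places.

Evaluating quantity at (P, M, P_o) gives Q_d = 62.5 − 0.082(23.9)² + 0.0259(7000) + 1.9(46.2) = 62.5 − 46.8392 + 181.3 + 87.78 = 284.7408.
∂Q_d/∂M = +0.0259, so E_I = 0.0259·(7000/284.7408) ≈ 0.637.
E_I ∈ (0,1): normal good (necessity).

0.637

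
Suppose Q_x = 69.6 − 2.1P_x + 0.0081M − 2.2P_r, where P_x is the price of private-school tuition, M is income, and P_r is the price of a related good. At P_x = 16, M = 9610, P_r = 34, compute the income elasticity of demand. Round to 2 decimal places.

At the given point, Q_x = 69.6 − 2.1(16) + 0.0081(9610) − 2.2(34) = 69.6 − 33.6 + 77.841 − 74.8 = 39.041.
∂Q_x/∂M = +0.0081, so E_I = 0.0081·(9610/39.041) ≈ 1.99.
E_I > 1: normal good (luxury).

1.99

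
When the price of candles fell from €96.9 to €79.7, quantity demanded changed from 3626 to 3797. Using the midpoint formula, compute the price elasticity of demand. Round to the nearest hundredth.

-0.24

%Δq = (3797 − 3626)/[(3626 + 3797)/2] = 171/3711.5 ≈ 0.0461.
%ΔP = (79.7 − 96.9)/[(96.9 + 79.7)/2] = -17.2/88.3 ≈ -0.1948.
Arc elasticity E = %Δq/%ΔP ≈ 0.0461/-0.1948 ≈ -0.24.
|E| < 1: demand is inelastic over this range.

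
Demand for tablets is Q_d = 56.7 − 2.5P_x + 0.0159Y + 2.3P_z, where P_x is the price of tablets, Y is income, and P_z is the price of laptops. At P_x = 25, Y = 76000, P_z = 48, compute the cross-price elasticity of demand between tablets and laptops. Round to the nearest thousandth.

0.084

At the given point, Q_d = 56.7 − 2.5(25) + 0.0159(76000) + 2.3(48) = 56.7 − 62.5 + 1208.4 + 110.4 = 1313.
∂Q_d/∂P_z = +2.3, so E_xy = 2.3·(48/1313) ≈ 0.084.
E_xy > 0: the goods are substitutes.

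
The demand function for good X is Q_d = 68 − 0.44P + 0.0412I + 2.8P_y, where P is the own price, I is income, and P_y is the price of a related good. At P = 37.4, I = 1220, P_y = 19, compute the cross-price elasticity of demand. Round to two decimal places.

At the given point, Q_d = 68 − 0.44(37.4) + 0.0412(1220) + 2.8(19) = 68 − 16.456 + 50.264 + 53.2 = 155.008.
∂Q_d/∂P_y = +2.8, so E_xy = 2.8·(19/155.008) ≈ 0.34.
E_xy > 0: the goods are substitutes.

0.34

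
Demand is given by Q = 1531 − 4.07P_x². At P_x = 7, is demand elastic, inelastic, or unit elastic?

At P_x = 7, Q = 1331.57.
dQ/dP_x = −2·4.07·P_x = −56.98.
Point elasticity E = (dQ/dP_x)·(P_x/Q) = -56.98 × 7/1331.57 ≈ -0.300.
|E| ≈ 0.300 < 1, so demand is inelastic.

inelastic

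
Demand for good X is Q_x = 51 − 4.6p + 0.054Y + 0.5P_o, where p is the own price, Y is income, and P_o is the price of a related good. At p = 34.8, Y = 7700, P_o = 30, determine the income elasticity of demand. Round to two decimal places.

Evaluating quantity at (p, Y, P_o) gives Q_x = 51 − 4.6(34.8) + 0.054(7700) + 0.5(30) = 51 − 160.08 + 415.8 + 15 = 321.72.
∂Q_x/∂Y = +0.054, so E_I = 0.054·(7700/321.72) ≈ 1.29.
E_I > 1: normal good (luxury).

1.29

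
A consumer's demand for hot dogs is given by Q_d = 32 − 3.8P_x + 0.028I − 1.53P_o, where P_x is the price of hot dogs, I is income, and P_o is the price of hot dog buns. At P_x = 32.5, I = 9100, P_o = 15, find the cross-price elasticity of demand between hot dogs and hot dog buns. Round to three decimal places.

-0.164

Substituting, Q_d = 32 − 3.8(32.5) + 0.028(9100) − 1.53(15) = 32 − 123.5 + 254.8 − 22.95 = 140.35.
∂Q_d/∂P_o = −1.53, so E_xy = -1.53·(15/140.35) ≈ -0.164.
E_xy < 0: the goods are complements.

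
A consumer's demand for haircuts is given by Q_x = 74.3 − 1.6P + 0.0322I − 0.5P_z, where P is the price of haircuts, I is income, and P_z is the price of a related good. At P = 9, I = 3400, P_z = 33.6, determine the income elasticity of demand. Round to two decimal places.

0.72

Evaluating quantity at (P, I, P_z) gives Q_x = 74.3 − 1.6(9) + 0.0322(3400) − 0.5(33.6) = 74.3 − 14.4 + 109.48 − 16.8 = 152.58.
∂Q_x/∂I = +0.0322, so E_I = 0.0322·(3400/152.58) ≈ 0.72.
E_I ∈ (0,1): normal good (necessity).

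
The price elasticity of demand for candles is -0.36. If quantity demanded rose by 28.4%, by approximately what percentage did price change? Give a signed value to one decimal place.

%ΔQ ≈ E × %ΔP ⇒ %ΔP = %ΔQ / E = (28.4%)/(-0.36) ≈ -78.9%.

-78.9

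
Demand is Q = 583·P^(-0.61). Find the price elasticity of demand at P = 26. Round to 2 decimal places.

-0.61

For a Cobb–Douglas (constant-elasticity) form Q = A·P^α·…, the elasticity with respect to P equals the exponent α at every point.
Here the exponent on P is -0.61, so the price elasticity of demand is -0.61.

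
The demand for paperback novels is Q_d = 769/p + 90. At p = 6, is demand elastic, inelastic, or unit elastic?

inelastic

At p = 6, Q_d = 218.1667.
dQ_d/dp = −769/p² = −21.3611.
Point elasticity E = (dQ_d/dp)·(p/Q_d) = -21.3611 × 6/218.1667 ≈ -0.587.
|E| ≈ 0.587 < 1, so demand is inelastic.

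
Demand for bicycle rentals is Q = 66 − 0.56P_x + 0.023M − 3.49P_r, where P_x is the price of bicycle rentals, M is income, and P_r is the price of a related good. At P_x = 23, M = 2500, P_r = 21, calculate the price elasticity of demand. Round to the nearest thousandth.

-0.345

Evaluating quantity at (P_x, M, P_r) gives Q = 66 − 0.56(23) + 0.023(2500) − 3.49(21) = 66 − 12.88 + 57.5 − 73.29 = 37.33.
∂Q/∂P_x = −0.56, so E_p = (−0.56)·(23/37.33) ≈ -0.345.
|E_p| < 1: demand is inelastic.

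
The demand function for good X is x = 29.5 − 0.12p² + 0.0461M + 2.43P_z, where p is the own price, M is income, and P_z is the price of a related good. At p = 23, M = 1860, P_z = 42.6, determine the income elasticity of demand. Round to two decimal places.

x = 29.5 − 0.12(23)² + 0.0461(1860) + 2.43(42.6) = 29.5 − 63.48 + 85.746 + 103.518 = 155.284.
∂x/∂M = +0.0461, so E_I = 0.0461·(1860/155.284) ≈ 0.55.
E_I ∈ (0,1): normal good (necessity).

0.55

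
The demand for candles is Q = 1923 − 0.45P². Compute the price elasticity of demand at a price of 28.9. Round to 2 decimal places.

At P = 28.9, Q = 1547.1555.
dQ/dP = −2·0.45·P = −26.01.
Point elasticity E = (dQ/dP)·(P/Q) = -26.01 × 28.9/1547.1555 ≈ -0.49.
|E| < 1, so demand is inelastic at this price.

-0.49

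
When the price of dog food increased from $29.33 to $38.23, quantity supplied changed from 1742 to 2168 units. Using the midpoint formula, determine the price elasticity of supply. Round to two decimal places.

0.83

%Δq = (2168 − 1742)/[(1742 + 2168)/2] = 426/1955 ≈ 0.2179.
%Δp = (38.23 − 29.33)/[(29.33 + 38.23)/2] = 8.9/33.78 ≈ 0.2635.
Arc elasticity E = %Δq/%Δp ≈ 0.2179/0.2635 ≈ 0.83.
|E| < 1: supply is inelastic over this range.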